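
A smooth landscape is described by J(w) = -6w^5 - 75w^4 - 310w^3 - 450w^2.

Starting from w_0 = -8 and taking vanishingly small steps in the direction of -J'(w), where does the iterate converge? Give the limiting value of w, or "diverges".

-5

J'(w) = -30w(w + 2)(w + 3)(w + 5), so J'(-8) = -21600.
Gradient descent moves in the -J' direction, i.e. w is increasing.
The nearest critical point in that direction is w = -5, where J'' = 900 > 0 (a local minimum). The iterate converges there.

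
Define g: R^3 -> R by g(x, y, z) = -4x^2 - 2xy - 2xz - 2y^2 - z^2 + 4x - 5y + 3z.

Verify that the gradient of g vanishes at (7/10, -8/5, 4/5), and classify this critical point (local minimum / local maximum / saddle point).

∇g = (-8x - 2y - 2z + 4, -2x - 4y - 5, -2x - 2z + 3); substituting (7/10, -8/5, 4/5) gives ∇g = (0, 0, 0), so (7/10, -8/5, 4/5) is indeed a critical point.
The Hessian is constant: H = [[-8, -2, -2], [-2, -4, 0], [-2, 0, -2]].
Leading principal minors: Δ₁ = -8, Δ₂ = 28, Δ₃ = -40.
The minors alternate sign starting negative (−, +, −), so H is negative definite: a local maximum.

local maximum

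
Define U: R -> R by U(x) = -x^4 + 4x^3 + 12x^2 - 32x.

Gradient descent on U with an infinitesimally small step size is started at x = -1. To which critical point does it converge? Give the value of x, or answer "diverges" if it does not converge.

U'(x) = -4(x - 4)(x - 1)(x + 2), so U'(-1) = -40.
Gradient descent moves in the -U' direction, i.e. x is increasing.
The nearest critical point in that direction is x = 1, where U'' = 36 > 0 (a local minimum). The iterate converges there.

1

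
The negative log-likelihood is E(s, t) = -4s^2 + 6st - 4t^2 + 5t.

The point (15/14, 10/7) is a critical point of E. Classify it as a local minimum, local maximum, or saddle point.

The Hessian of E is constant: H = [[-8, 6], [6, -8]].
det(H) = (-8)·(-8) − 6² = 28.
det(H) > 0 and tr(H) = -16 < 0, so H is negative definite and the point is a local maximum.

local maximum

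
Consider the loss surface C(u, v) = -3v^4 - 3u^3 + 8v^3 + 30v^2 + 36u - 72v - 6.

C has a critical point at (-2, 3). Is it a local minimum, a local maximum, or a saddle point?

The mixed partial ∂²C/∂u∂v is 0, so the Hessian at any point is diag(C_uu, C_vv) = diag(-18u, 12(-3v^2 + 4v + 5)).
At (-2, 3): H = diag(36, -120).
The eigenvalues have opposite signs, so H is indefinite: a saddle point.

saddle point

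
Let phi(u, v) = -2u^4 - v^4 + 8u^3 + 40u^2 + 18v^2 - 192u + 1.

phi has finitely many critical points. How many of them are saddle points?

phi separates as a function of u plus a function of v, so ∇phi=0 decouples.
∂phi/∂u = -8(u - 4)(u - 2)(u + 3) = 0 at u ∈ {-3, 2, 4}; ∂phi/∂v = -4v(v - 3)(v + 3) = 0 at v ∈ {-3, 0, 3}.
The Hessian is diagonal: diag(phi_uu, phi_vv). Second derivatives: phi_uu(-3)=-280, phi_uu(2)=80, phi_uu(4)=-112; phi_vv(-3)=-72, phi_vv(0)=36, phi_vv(3)=-72.
Saddle points occur where the two diagonal entries have opposite signs: (-3, 0), (2, -3), (2, 3), (4, 0). Count: 4.

4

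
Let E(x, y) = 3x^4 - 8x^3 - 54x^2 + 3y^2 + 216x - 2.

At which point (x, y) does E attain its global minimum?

(-3, 0)

E(x,y) separates as P(x) + Q(y) − 2, so its minimum is min P + min Q − 2.
P'(x) = 12(x - 3)(x - 2)(x + 3) vanishes at x ∈ {-3, 2, 3}; Q'(y) = 6y vanishes at y ∈ {0}.
Local minima of P (where P''>0): P(-3)=-675, P(3)=189. Local minima of Q: Q(0)=0.
So the global minimum of E is P(-3) + Q(0) − 2 = -675 + 0 − 2 = -677, attained at (-3, 0).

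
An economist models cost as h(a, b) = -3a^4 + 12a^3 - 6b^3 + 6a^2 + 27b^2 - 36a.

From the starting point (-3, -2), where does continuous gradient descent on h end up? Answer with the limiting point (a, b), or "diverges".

h is separable, so gradient descent decouples: a follows -∂h/∂a, b follows -∂h/∂b.
∂h/∂a = -12(a - 3)(a - 1)(a + 1); at a=-3 this is 576, so a decreases.
∂h/∂b = -18b(b - 3); at b=-2 this is -180, so b increases.
The a-coordinate has no critical point in that direction and runs off to infinity.

diverges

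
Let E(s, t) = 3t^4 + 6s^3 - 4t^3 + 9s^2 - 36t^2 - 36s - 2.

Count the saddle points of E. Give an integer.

E separates as a function of s plus a function of t, so ∇E=0 decouples.
∂E/∂s = 18(s - 1)(s + 2) = 0 at s ∈ {-2, 1}; ∂E/∂t = 12t(t - 3)(t + 2) = 0 at t ∈ {-2, 0, 3}.
The Hessian is diagonal: diag(E_ss, E_tt). Second derivatives: E_ss(-2)=-54, E_ss(1)=54; E_tt(-2)=120, E_tt(0)=-72, E_tt(3)=180.
Saddle points occur where the two diagonal entries have opposite signs: (-2, -2), (-2, 3), (1, 0). Count: 3.

3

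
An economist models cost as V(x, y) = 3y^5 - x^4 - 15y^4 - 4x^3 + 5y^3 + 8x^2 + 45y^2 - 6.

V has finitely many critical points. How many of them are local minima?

V separates as a function of x plus a function of y, so ∇V=0 decouples.
∂V/∂x = -4x(x - 1)(x + 4) = 0 at x ∈ {-4, 0, 1}; ∂V/∂y = 15y(y - 3)(y - 2)(y + 1) = 0 at y ∈ {-1, 0, 2, 3}.
The Hessian is diagonal: diag(V_xx, V_yy). Second derivatives: V_xx(-4)=-80, V_xx(0)=16, V_xx(1)=-20; V_yy(-1)=-180, V_yy(0)=90, V_yy(2)=-90, V_yy(3)=180.
Local minima occur where both diagonal entries positive: (0, 0), (0, 3). Count: 2.

2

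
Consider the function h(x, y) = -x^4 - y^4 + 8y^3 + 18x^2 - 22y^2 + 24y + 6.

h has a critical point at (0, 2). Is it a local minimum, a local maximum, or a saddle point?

local minimum

The mixed partial ∂²h/∂x∂y is 0, so the Hessian at any point is diag(h_xx, h_yy) = diag(12(-x^2 + 3), 4(-3y^2 + 12y - 11)).
At (0, 2): H = diag(36, 4).
Both eigenvalues are positive, so H is positive definite: a local minimum.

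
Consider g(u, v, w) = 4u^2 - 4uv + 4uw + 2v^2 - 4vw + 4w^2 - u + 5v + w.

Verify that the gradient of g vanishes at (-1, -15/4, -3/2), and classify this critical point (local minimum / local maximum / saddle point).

local minimum

∇g = (8u - 4v + 4w - 1, -4u + 4v - 4w + 5, 4u - 4v + 8w + 1); substituting (-1, -15/4, -3/2) gives ∇g = (0, 0, 0), so (-1, -15/4, -3/2) is indeed a critical point.
The Hessian is constant: H = [[8, -4, 4], [-4, 4, -4], [4, -4, 8]].
Leading principal minors: Δ₁ = 8, Δ₂ = 16, Δ₃ = 64.
All leading minors are positive, so H is positive definite: a local minimum.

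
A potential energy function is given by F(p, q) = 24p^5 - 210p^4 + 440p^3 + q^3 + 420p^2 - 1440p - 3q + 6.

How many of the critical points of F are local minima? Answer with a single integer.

2

F separates as a function of p plus a function of q, so ∇F=0 decouples.
∂F/∂p = 120(p - 4)(p - 3)(p - 1)(p + 1) = 0 at p ∈ {-1, 1, 3, 4}; ∂F/∂q = 3(q - 1)(q + 1) = 0 at q ∈ {-1, 1}.
The Hessian is diagonal: diag(F_pp, F_qq). Second derivatives: F_pp(-1)=-4800, F_pp(1)=1440, F_pp(3)=-960, F_pp(4)=1800; F_qq(-1)=-6, F_qq(1)=6.
Local minima occur where both diagonal entries positive: (1, 1), (4, 1). Count: 2.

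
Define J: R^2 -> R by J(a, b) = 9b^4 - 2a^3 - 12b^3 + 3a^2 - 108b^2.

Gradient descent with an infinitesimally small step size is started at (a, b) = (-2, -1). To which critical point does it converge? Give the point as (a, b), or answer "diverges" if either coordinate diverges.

(0, -2)

J is separable, so gradient descent decouples: a follows -∂J/∂a, b follows -∂J/∂b.
∂J/∂a = -6a(a - 1); at a=-2 this is -36, so a increases.
∂J/∂b = 36b(b - 3)(b + 2); at b=-1 this is 144, so b decreases.
a converges to its nearest critical value 0 (a local min of the a-part); b converges to -2. The iterate converges to (0, -2).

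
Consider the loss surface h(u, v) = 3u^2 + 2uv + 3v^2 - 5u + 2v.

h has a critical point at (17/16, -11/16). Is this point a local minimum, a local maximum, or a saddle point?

local minimum

The Hessian of h is constant: H = [[6, 2], [2, 6]].
det(H) = 6·6 − 2² = 32.
det(H) > 0 and tr(H) = 12 > 0, so H is positive definite and the point is a local minimum.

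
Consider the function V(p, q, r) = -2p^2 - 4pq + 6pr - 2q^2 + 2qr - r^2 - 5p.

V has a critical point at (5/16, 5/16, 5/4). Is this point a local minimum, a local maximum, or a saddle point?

saddle point

The Hessian is constant: H = [[-4, -4, 6], [-4, -4, 2], [6, 2, -2]].
Leading principal minors: Δ₁ = -4, Δ₂ = 0, Δ₃ = 64.
The minors fit neither the all-positive nor the alternating-sign pattern, so H is indefinite: a saddle point.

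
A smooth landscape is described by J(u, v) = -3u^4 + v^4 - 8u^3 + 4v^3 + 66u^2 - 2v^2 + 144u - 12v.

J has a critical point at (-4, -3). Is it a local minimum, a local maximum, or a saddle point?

saddle point

The mixed partial ∂²J/∂u∂v is 0, so the Hessian at any point is diag(J_uu, J_vv) = diag(12(-3u^2 - 4u + 11), 4(3v^2 + 6v - 1)).
At (-4, -3): H = diag(-252, 32).
The eigenvalues have opposite signs, so H is indefinite: a saddle point.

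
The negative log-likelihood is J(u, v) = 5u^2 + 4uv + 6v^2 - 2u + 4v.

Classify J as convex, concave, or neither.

convex

J is quadratic, so its Hessian is the constant matrix H = [[10, 4], [4, 12]].
det(H) = 104, tr(H) = 22.
det(H) > 0 and tr(H) > 0, so H is positive definite everywhere: convex.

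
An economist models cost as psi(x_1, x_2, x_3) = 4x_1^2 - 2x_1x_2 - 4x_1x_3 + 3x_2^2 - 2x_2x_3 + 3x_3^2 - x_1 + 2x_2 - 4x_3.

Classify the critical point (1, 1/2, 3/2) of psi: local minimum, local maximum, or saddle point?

local minimum

The Hessian is constant: H = [[8, -2, -4], [-2, 6, -2], [-4, -2, 6]].
Leading principal minors: Δ₁ = 8, Δ₂ = 44, Δ₃ = 104.
All leading minors are positive, so H is positive definite: a local minimum.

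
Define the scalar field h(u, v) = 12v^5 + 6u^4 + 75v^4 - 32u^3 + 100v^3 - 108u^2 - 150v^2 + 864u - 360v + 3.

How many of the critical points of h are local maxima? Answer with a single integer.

2

h separates as a function of u plus a function of v, so ∇h=0 decouples.
∂h/∂u = 24(u - 4)(u - 3)(u + 3) = 0 at u ∈ {-3, 3, 4}; ∂h/∂v = 60(v - 1)(v + 1)(v + 2)(v + 3) = 0 at v ∈ {-3, -2, -1, 1}.
The Hessian is diagonal: diag(h_uu, h_vv). Second derivatives: h_uu(-3)=1008, h_uu(3)=-144, h_uu(4)=168; h_vv(-3)=-480, h_vv(-2)=180, h_vv(-1)=-240, h_vv(1)=1440.
Local maxima occur where both diagonal entries negative: (3, -3), (3, -1). Count: 2.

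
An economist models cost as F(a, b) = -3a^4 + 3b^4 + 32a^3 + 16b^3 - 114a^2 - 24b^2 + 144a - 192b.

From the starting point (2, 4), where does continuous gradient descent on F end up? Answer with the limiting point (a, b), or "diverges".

F is separable, so gradient descent decouples: a follows -∂F/∂a, b follows -∂F/∂b.
∂F/∂a = -12(a - 4)(a - 3)(a - 1); at a=2 this is -24, so a increases.
∂F/∂b = 12(b - 2)(b + 2)(b + 4); at b=4 this is 1152, so b decreases.
a converges to its nearest critical value 3 (a local min of the a-part); b converges to 2. The iterate converges to (3, 2).

(3, 2)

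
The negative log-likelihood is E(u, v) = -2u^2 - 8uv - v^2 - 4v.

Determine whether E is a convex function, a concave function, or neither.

E is quadratic, so its Hessian is the constant matrix H = [[-4, -8], [-8, -2]].
det(H) = -56, tr(H) = -6.
det(H) < 0, so H is indefinite: neither convex nor concave.

neither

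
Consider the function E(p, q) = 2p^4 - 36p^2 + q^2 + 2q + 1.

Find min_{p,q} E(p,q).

E(p,q) separates as A(p) + B(q) + 1, so its minimum is min A + min B + 1.
A'(p) = 8p(p - 3)(p + 3) vanishes at p ∈ {-3, 0, 3}; B'(q) = 2q + 2 vanishes at q ∈ {-1}.
Local minima of A (where A''>0): A(-3)=-162, A(3)=-162. Local minima of B: B(-1)=-1.
So the global minimum of E is A(-3) + B(-1) + 1 = -162 − 1 + 1 = -162, attained at (-3, -1).

-162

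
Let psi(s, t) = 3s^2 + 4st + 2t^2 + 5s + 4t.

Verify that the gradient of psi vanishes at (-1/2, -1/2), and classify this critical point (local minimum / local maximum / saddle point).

local minimum

∇psi = (6s + 4t + 5, 4s + 4t + 4); substituting (-1/2, -1/2) gives ∇psi = (0, 0), so (-1/2, -1/2) is indeed a critical point.
The Hessian of psi is constant: H = [[6, 4], [4, 4]].
det(H) = 6·4 − 4² = 8.
det(H) > 0 and tr(H) = 10 > 0, so H is positive definite and the point is a local minimum.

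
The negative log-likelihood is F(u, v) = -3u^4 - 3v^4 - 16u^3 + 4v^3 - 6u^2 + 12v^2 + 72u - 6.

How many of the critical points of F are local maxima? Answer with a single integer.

F separates as a function of u plus a function of v, so ∇F=0 decouples.
∂F/∂u = -12(u - 1)(u + 2)(u + 3) = 0 at u ∈ {-3, -2, 1}; ∂F/∂v = -12v(v - 2)(v + 1) = 0 at v ∈ {-1, 0, 2}.
The Hessian is diagonal: diag(F_uu, F_vv). Second derivatives: F_uu(-3)=-48, F_uu(-2)=36, F_uu(1)=-144; F_vv(-1)=-36, F_vv(0)=24, F_vv(2)=-72.
Local maxima occur where both diagonal entries negative: (-3, -1), (-3, 2), (1, -1), (1, 2). Count: 4.

4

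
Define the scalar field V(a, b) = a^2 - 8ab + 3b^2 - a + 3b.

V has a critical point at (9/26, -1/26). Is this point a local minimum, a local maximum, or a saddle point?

saddle point

The Hessian of V is constant: H = [[2, -8], [-8, 6]].
det(H) = 2·6 − (-8)² = -52.
Since det(H) < 0, H is indefinite and the critical point is a saddle point.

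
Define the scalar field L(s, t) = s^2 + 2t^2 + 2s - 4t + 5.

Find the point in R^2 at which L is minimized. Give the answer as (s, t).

L(s,t) separates as P(s) + Q(t) + 5, so its minimum is min P + min Q + 5.
P'(s) = 2s + 2 vanishes at s ∈ {-1}; Q'(t) = 4(t - 1) vanishes at t ∈ {1}.
Local minima of P (where P''>0): P(-1)=-1. Local minima of Q: Q(1)=-2.
So the global minimum of L is P(-1) + Q(1) + 5 = -1 − 2 + 5 = 2, attained at (-1, 1).

(-1, 1)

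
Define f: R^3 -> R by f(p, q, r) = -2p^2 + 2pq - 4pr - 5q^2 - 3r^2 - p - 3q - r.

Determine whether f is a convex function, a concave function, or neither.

concave

f is quadratic, so its Hessian is the constant matrix H = [[-4, 2, -4], [2, -10, 0], [-4, 0, -6]].
Leading principal minors: -4, 36, -56.
Signs alternate −, +, − ⇒ H ≺ 0 ⇒ concave.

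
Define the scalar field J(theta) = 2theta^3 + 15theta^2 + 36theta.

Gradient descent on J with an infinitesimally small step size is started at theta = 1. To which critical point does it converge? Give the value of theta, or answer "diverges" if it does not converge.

J'(theta) = 6(theta + 2)(theta + 3), so J'(1) = 72.
Gradient descent moves in the -J' direction, i.e. theta is decreasing.
The nearest critical point in that direction is theta = -2, where J'' = 6 > 0 (a local minimum). The iterate converges there.

-2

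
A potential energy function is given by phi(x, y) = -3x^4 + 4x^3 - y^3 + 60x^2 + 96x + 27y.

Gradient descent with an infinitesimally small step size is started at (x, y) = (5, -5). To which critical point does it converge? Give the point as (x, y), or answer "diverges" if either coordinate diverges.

phi is separable, so gradient descent decouples: x follows -∂phi/∂x, y follows -∂phi/∂y.
∂phi/∂x = -12(x - 4)(x + 1)(x + 2); at x=5 this is -504, so x increases.
∂phi/∂y = -3(y - 3)(y + 3); at y=-5 this is -48, so y increases.
The x-coordinate has no critical point in that direction and runs off to infinity.

diverges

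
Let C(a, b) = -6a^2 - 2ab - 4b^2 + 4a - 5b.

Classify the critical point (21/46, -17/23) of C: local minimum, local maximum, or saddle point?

The Hessian of C is constant: H = [[-12, -2], [-2, -8]].
det(H) = (-12)·(-8) − (-2)² = 92.
det(H) > 0 and tr(H) = -20 < 0, so H is negative definite and the point is a local maximum.

local maximum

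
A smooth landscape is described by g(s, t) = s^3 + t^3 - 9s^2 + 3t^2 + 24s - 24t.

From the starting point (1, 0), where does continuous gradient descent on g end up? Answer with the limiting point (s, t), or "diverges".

g is separable, so gradient descent decouples: s follows -∂g/∂s, t follows -∂g/∂t.
∂g/∂s = 3(s - 4)(s - 2); at s=1 this is 9, so s decreases.
∂g/∂t = 3(t - 2)(t + 4); at t=0 this is -24, so t increases.
The s-coordinate has no critical point in that direction and runs off to infinity.

diverges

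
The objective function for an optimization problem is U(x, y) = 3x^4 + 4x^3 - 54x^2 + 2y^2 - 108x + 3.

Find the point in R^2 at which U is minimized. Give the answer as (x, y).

(3, 0)

U(x,y) separates as P(x) + Q(y) + 3, so its minimum is min P + min Q + 3.
P'(x) = 12(x - 3)(x + 1)(x + 3) vanishes at x ∈ {-3, -1, 3}; Q'(y) = 4y vanishes at y ∈ {0}.
Local minima of P (where P''>0): P(-3)=-27, P(3)=-459. Local minima of Q: Q(0)=0.
So the global minimum of U is P(3) + Q(0) + 3 = -459 + 0 + 3 = -456, attained at (3, 0).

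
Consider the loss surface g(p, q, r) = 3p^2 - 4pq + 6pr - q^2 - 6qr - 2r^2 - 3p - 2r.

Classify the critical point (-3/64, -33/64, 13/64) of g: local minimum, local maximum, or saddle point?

The Hessian is constant: H = [[6, -4, 6], [-4, -2, -6], [6, -6, -4]].
Leading principal minors: Δ₁ = 6, Δ₂ = -28, Δ₃ = 256.
The minors fit neither the all-positive nor the alternating-sign pattern, so H is indefinite: a saddle point.

saddle point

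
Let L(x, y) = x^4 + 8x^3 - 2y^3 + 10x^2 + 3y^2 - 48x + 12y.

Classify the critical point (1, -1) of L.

The mixed partial ∂²L/∂x∂y is 0, so the Hessian at any point is diag(L_xx, L_yy) = diag(4(3x^2 + 12x + 5), 6(-2y + 1)).
At (1, -1): H = diag(80, 18).
Both eigenvalues are positive, so H is positive definite: a local minimum.

local minimum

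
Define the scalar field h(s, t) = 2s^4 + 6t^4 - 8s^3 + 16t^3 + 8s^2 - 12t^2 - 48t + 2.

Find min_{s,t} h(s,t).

h(s,t) separates as P(s) + Q(t) + 2, so its minimum is min P + min Q + 2.
P'(s) = 8s(s - 2)(s - 1) vanishes at s ∈ {0, 1, 2}; Q'(t) = 24(t - 1)(t + 1)(t + 2) vanishes at t ∈ {-2, -1, 1}.
Local minima of P (where P''>0): P(0)=0, P(2)=0. Local minima of Q: Q(-2)=16, Q(1)=-38.
So the global minimum of h is P(0) + Q(1) + 2 = 0 − 38 + 2 = -36, attained at (0, 1).

-36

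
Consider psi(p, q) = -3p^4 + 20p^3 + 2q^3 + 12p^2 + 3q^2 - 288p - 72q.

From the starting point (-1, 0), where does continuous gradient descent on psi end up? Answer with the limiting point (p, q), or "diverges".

psi is separable, so gradient descent decouples: p follows -∂psi/∂p, q follows -∂psi/∂q.
∂psi/∂p = -12(p - 4)(p - 3)(p + 2); at p=-1 this is -240, so p increases.
∂psi/∂q = 6(q - 3)(q + 4); at q=0 this is -72, so q increases.
p converges to its nearest critical value 3 (a local min of the p-part); q converges to 3. The iterate converges to (3, 3).

(3, 3)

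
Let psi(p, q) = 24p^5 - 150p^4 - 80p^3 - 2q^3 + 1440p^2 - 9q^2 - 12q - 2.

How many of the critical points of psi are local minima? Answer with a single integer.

psi separates as a function of p plus a function of q, so ∇psi=0 decouples.
∂psi/∂p = 120p(p - 4)(p - 3)(p + 2) = 0 at p ∈ {-2, 0, 3, 4}; ∂psi/∂q = -6(q + 1)(q + 2) = 0 at q ∈ {-2, -1}.
The Hessian is diagonal: diag(psi_pp, psi_qq). Second derivatives: psi_pp(-2)=-7200, psi_pp(0)=2880, psi_pp(3)=-1800, psi_pp(4)=2880; psi_qq(-2)=6, psi_qq(-1)=-6.
Local minima occur where both diagonal entries positive: (0, -2), (4, -2). Count: 2.

2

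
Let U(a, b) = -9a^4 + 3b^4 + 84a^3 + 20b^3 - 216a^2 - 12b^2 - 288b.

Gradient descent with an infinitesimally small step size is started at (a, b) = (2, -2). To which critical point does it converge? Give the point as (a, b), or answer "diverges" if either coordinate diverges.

U is separable, so gradient descent decouples: a follows -∂U/∂a, b follows -∂U/∂b.
∂U/∂a = -36a(a - 4)(a - 3); at a=2 this is -144, so a increases.
∂U/∂b = 12(b - 2)(b + 3)(b + 4); at b=-2 this is -96, so b increases.
a converges to its nearest critical value 3 (a local min of the a-part); b converges to 2. The iterate converges to (3, 2).

(3, 2)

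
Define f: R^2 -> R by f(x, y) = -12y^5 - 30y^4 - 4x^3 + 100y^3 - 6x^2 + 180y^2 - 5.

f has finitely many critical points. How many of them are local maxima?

2

f separates as a function of x plus a function of y, so ∇f=0 decouples.
∂f/∂x = -12x(x + 1) = 0 at x ∈ {-1, 0}; ∂f/∂y = -60y(y - 2)(y + 1)(y + 3) = 0 at y ∈ {-3, -1, 0, 2}.
The Hessian is diagonal: diag(f_xx, f_yy). Second derivatives: f_xx(-1)=12, f_xx(0)=-12; f_yy(-3)=1800, f_yy(-1)=-360, f_yy(0)=360, f_yy(2)=-1800.
Local maxima occur where both diagonal entries negative: (0, -1), (0, 2). Count: 2.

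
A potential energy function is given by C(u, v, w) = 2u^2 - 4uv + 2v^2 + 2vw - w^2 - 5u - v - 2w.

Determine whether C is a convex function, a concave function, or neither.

C is quadratic, so its Hessian is the constant matrix H = [[4, -4, 0], [-4, 4, 2], [0, 2, -2]].
Leading principal minors: 4, 0, -16.
Neither pattern holds ⇒ H is indefinite ⇒ neither convex nor concave.

neither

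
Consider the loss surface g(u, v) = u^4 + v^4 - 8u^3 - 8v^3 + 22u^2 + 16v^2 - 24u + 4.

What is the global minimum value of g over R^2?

g(u,v) separates as P(u) + Q(v) + 4, so its minimum is min P + min Q + 4.
P'(u) = 4(u - 3)(u - 2)(u - 1) vanishes at u ∈ {1, 2, 3}; Q'(v) = 4v(v - 4)(v - 2) vanishes at v ∈ {0, 2, 4}.
Local minima of P (where P''>0): P(1)=-9, P(3)=-9. Local minima of Q: Q(0)=0, Q(4)=0.
So the global minimum of g is P(1) + Q(0) + 4 = -9 + 0 + 4 = -5, attained at (1, 0).

-5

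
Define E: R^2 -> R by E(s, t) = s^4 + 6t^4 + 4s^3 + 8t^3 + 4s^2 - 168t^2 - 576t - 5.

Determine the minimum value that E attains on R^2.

E(s,t) separates as P(s) + Q(t) − 5, so its minimum is min P + min Q − 5.
P'(s) = 4s(s + 1)(s + 2) vanishes at s ∈ {-2, -1, 0}; Q'(t) = 24(t - 4)(t + 2)(t + 3) vanishes at t ∈ {-3, -2, 4}.
Local minima of P (where P''>0): P(-2)=0, P(0)=0. Local minima of Q: Q(-3)=486, Q(4)=-2944.
So the global minimum of E is P(-2) + Q(4) − 5 = 0 − 2944 − 5 = -2949, attained at (-2, 4).

-2949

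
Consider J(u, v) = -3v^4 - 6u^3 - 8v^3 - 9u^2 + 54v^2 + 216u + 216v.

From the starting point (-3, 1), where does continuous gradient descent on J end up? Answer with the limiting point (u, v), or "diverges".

(-4, -2)

J is separable, so gradient descent decouples: u follows -∂J/∂u, v follows -∂J/∂v.
∂J/∂u = -18(u - 3)(u + 4); at u=-3 this is 108, so u decreases.
∂J/∂v = -12(v - 3)(v + 2)(v + 3); at v=1 this is 288, so v decreases.
u converges to its nearest critical value -4 (a local min of the u-part); v converges to -2. The iterate converges to (-4, -2).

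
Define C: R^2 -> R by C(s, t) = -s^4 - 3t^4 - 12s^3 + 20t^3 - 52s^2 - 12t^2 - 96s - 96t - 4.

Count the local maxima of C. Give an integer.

C separates as a function of s plus a function of t, so ∇C=0 decouples.
∂C/∂s = -4(s + 2)(s + 3)(s + 4) = 0 at s ∈ {-4, -3, -2}; ∂C/∂t = -12(t - 4)(t - 2)(t + 1) = 0 at t ∈ {-1, 2, 4}.
The Hessian is diagonal: diag(C_ss, C_tt). Second derivatives: C_ss(-4)=-8, C_ss(-3)=4, C_ss(-2)=-8; C_tt(-1)=-180, C_tt(2)=72, C_tt(4)=-120.
Local maxima occur where both diagonal entries negative: (-4, -1), (-4, 4), (-2, -1), (-2, 4). Count: 4.

4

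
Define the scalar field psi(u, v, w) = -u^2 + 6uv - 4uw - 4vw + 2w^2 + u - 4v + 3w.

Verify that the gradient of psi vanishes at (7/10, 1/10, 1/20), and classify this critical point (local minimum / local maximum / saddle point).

saddle point

∇psi = (-2u + 6v - 4w + 1, 6u - 4w - 4, -4u - 4v + 4w + 3); substituting (7/10, 1/10, 1/20) gives ∇psi = (0, 0, 0), so (7/10, 1/10, 1/20) is indeed a critical point.
The Hessian is constant: H = [[-2, 6, -4], [6, 0, -4], [-4, -4, 4]].
Leading principal minors: Δ₁ = -2, Δ₂ = -36, Δ₃ = 80.
The minors fit neither the all-positive nor the alternating-sign pattern, so H is indefinite: a saddle point.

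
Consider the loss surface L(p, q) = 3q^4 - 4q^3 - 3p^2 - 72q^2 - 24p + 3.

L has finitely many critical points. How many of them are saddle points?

2

L separates as a function of p plus a function of q, so ∇L=0 decouples.
∂L/∂p = -6(p + 4) = 0 at p ∈ {-4}; ∂L/∂q = 12q(q - 4)(q + 3) = 0 at q ∈ {-3, 0, 4}.
The Hessian is diagonal: diag(L_pp, L_qq). Second derivatives: L_pp(-4)=-6; L_qq(-3)=252, L_qq(0)=-144, L_qq(4)=336.
Saddle points occur where the two diagonal entries have opposite signs: (-4, -3), (-4, 4). Count: 2.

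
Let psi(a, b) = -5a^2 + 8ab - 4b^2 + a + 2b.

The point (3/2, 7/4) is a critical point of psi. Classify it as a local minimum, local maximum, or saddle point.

The Hessian of psi is constant: H = [[-10, 8], [8, -8]].
det(H) = (-10)·(-8) − 8² = 16.
det(H) > 0 and tr(H) = -18 < 0, so H is negative definite and the point is a local maximum.

local maximum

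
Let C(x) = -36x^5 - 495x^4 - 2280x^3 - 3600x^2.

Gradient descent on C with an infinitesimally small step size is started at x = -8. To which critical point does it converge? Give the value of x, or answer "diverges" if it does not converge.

C'(x) = -180x(x + 2)(x + 4)(x + 5), so C'(-8) = -103680.
Gradient descent moves in the -C' direction, i.e. x is increasing.
The nearest critical point in that direction is x = -5, where C'' = 2700 > 0 (a local minimum). The iterate converges there.

-5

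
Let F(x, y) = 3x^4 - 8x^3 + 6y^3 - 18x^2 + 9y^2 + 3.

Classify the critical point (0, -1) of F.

local maximum

The mixed partial ∂²F/∂x∂y is 0, so the Hessian at any point is diag(F_xx, F_yy) = diag(12(3x^2 - 4x - 3), 18(2y + 1)).
At (0, -1): H = diag(-36, -18).
Both eigenvalues are negative, so H is negative definite: a local maximum.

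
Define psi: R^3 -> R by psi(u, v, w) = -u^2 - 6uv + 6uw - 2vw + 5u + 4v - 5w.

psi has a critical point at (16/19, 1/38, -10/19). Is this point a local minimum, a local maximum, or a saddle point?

saddle point

The Hessian is constant: H = [[-2, -6, 6], [-6, 0, -2], [6, -2, 0]].
Leading principal minors: Δ₁ = -2, Δ₂ = -36, Δ₃ = 152.
The minors fit neither the all-positive nor the alternating-sign pattern, so H is indefinite: a saddle point.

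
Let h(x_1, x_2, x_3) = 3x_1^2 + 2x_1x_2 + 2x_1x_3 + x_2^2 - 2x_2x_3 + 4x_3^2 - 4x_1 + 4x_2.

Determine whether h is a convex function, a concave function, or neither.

convex

h is quadratic, so its Hessian is the constant matrix H = [[6, 2, 2], [2, 2, -2], [2, -2, 8]].
Leading principal minors: 6, 8, 16.
All positive ⇒ H ≻ 0 ⇒ convex.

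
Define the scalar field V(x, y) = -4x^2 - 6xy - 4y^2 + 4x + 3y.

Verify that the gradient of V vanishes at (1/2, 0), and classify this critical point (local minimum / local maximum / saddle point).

local maximum

∇V = (-8x - 6y + 4, -6x - 8y + 3); substituting (1/2, 0) gives ∇V = (0, 0), so (1/2, 0) is indeed a critical point.
The Hessian of V is constant: H = [[-8, -6], [-6, -8]].
det(H) = (-8)·(-8) − (-6)² = 28.
det(H) > 0 and tr(H) = -16 < 0, so H is negative definite and the point is a local maximum.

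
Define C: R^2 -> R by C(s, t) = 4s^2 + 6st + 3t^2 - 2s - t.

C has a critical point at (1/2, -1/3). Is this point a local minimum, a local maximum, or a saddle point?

The Hessian of C is constant: H = [[8, 6], [6, 6]].
det(H) = 8·6 − 6² = 12.
det(H) > 0 and tr(H) = 14 > 0, so H is positive definite and the point is a local minimum.

local minimum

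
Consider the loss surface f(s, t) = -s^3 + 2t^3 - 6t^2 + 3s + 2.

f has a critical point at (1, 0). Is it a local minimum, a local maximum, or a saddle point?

local maximum

The mixed partial ∂²f/∂s∂t is 0, so the Hessian at any point is diag(f_ss, f_tt) = diag(-6s, 12(t - 1)).
At (1, 0): H = diag(-6, -12).
Both eigenvalues are negative, so H is negative definite: a local maximum.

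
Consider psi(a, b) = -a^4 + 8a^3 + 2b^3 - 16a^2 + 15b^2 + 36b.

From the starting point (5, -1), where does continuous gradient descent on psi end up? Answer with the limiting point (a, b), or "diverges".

diverges

psi is separable, so gradient descent decouples: a follows -∂psi/∂a, b follows -∂psi/∂b.
∂psi/∂a = -4a(a - 4)(a - 2); at a=5 this is -60, so a increases.
∂psi/∂b = 6(b + 2)(b + 3); at b=-1 this is 12, so b decreases.
The a-coordinate has no critical point in that direction and runs off to infinity.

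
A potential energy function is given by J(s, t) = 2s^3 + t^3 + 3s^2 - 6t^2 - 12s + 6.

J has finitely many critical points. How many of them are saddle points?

2

J separates as a function of s plus a function of t, so ∇J=0 decouples.
∂J/∂s = 6(s - 1)(s + 2) = 0 at s ∈ {-2, 1}; ∂J/∂t = 3t(t - 4) = 0 at t ∈ {0, 4}.
The Hessian is diagonal: diag(J_ss, J_tt). Second derivatives: J_ss(-2)=-18, J_ss(1)=18; J_tt(0)=-12, J_tt(4)=12.
Saddle points occur where the two diagonal entries have opposite signs: (-2, 4), (1, 0). Count: 2.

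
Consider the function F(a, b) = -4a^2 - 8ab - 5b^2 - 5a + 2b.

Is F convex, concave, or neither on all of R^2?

concave

F is quadratic, so its Hessian is the constant matrix H = [[-8, -8], [-8, -10]].
det(H) = 16, tr(H) = -18.
det(H) > 0 and tr(H) < 0, so H is negative definite everywhere: concave.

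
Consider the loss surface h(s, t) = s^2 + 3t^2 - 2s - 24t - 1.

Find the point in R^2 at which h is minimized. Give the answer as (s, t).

(1, 4)

h(s,t) separates as P(s) + Q(t) − 1, so its minimum is min P + min Q − 1.
P'(s) = 2s - 2 vanishes at s ∈ {1}; Q'(t) = 6(t - 4) vanishes at t ∈ {4}.
Local minima of P (where P''>0): P(1)=-1. Local minima of Q: Q(4)=-48.
So the global minimum of h is P(1) + Q(4) − 1 = -1 − 48 − 1 = -50, attained at (1, 4).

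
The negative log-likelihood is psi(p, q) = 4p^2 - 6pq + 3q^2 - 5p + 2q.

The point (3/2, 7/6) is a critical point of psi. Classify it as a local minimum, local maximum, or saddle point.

local minimum

The Hessian of psi is constant: H = [[8, -6], [-6, 6]].
det(H) = 8·6 − (-6)² = 12.
det(H) > 0 and tr(H) = 14 > 0, so H is positive definite and the point is a local minimum.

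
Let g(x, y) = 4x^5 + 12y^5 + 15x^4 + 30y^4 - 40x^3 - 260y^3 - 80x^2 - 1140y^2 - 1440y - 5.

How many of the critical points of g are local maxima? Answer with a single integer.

g separates as a function of x plus a function of y, so ∇g=0 decouples.
∂g/∂x = 20x(x - 2)(x + 1)(x + 4) = 0 at x ∈ {-4, -1, 0, 2}; ∂g/∂y = 60(y - 4)(y + 1)(y + 2)(y + 3) = 0 at y ∈ {-3, -2, -1, 4}.
The Hessian is diagonal: diag(g_xx, g_yy). Second derivatives: g_xx(-4)=-1440, g_xx(-1)=180, g_xx(0)=-160, g_xx(2)=720; g_yy(-3)=-840, g_yy(-2)=360, g_yy(-1)=-600, g_yy(4)=12600.
Local maxima occur where both diagonal entries negative: (-4, -3), (-4, -1), (0, -3), (0, -1). Count: 4.

4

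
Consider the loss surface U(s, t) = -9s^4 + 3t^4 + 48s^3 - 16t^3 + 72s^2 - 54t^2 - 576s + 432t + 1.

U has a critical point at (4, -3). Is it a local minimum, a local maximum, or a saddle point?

The mixed partial ∂²U/∂s∂t is 0, so the Hessian at any point is diag(U_ss, U_tt) = diag(36(-3s^2 + 8s + 4), 12(3t^2 - 8t - 9)).
At (4, -3): H = diag(-432, 504).
The eigenvalues have opposite signs, so H is indefinite: a saddle point.

saddle point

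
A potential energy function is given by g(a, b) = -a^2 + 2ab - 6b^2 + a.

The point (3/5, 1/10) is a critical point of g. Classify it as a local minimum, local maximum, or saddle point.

local maximum

The Hessian of g is constant: H = [[-2, 2], [2, -12]].
det(H) = (-2)·(-12) − 2² = 20.
det(H) > 0 and tr(H) = -14 < 0, so H is negative definite and the point is a local maximum.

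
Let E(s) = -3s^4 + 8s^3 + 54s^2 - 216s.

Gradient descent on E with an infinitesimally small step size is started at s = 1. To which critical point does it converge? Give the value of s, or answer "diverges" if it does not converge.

2

E'(s) = -12(s - 3)(s - 2)(s + 3), so E'(1) = -96.
Gradient descent moves in the -E' direction, i.e. s is increasing.
The nearest critical point in that direction is s = 2, where E'' = 60 > 0 (a local minimum). The iterate converges there.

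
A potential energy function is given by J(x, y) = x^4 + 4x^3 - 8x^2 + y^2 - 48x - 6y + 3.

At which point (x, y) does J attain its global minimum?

(2, 3)

J(x,y) separates as P(x) + Q(y) + 3, so its minimum is min P + min Q + 3.
P'(x) = 4(x - 2)(x + 2)(x + 3) vanishes at x ∈ {-3, -2, 2}; Q'(y) = 2y - 6 vanishes at y ∈ {3}.
Local minima of P (where P''>0): P(-3)=45, P(2)=-80. Local minima of Q: Q(3)=-9.
So the global minimum of J is P(2) + Q(3) + 3 = -80 − 9 + 3 = -86, attained at (2, 3).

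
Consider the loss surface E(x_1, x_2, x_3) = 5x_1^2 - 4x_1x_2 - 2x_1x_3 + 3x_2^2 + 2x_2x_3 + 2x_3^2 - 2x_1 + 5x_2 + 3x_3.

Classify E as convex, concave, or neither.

convex

E is quadratic, so its Hessian is the constant matrix H = [[10, -4, -2], [-4, 6, 2], [-2, 2, 4]].
Leading principal minors: 10, 44, 144.
All positive ⇒ H ≻ 0 ⇒ convex.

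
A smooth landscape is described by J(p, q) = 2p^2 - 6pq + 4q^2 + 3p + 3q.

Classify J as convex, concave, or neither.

J is quadratic, so its Hessian is the constant matrix H = [[4, -6], [-6, 8]].
det(H) = -4, tr(H) = 12.
det(H) < 0, so H is indefinite: neither convex nor concave.

neither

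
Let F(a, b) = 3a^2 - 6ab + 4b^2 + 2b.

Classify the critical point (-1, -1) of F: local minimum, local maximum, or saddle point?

local minimum

The Hessian of F is constant: H = [[6, -6], [-6, 8]].
det(H) = 6·8 − (-6)² = 12.
det(H) > 0 and tr(H) = 14 > 0, so H is positive definite and the point is a local minimum.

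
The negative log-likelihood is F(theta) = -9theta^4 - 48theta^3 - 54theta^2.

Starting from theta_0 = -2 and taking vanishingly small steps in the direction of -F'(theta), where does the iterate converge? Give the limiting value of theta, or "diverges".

F'(theta) = -36theta(theta + 1)(theta + 3), so F'(-2) = -72.
Gradient descent moves in the -F' direction, i.e. theta is increasing.
The nearest critical point in that direction is theta = -1, where F'' = 72 > 0 (a local minimum). The iterate converges there.

-1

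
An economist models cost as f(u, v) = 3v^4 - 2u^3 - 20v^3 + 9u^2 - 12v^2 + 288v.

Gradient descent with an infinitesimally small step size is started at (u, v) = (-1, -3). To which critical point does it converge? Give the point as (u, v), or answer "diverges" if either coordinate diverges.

f is separable, so gradient descent decouples: u follows -∂f/∂u, v follows -∂f/∂v.
∂f/∂u = -6u(u - 3); at u=-1 this is -24, so u increases.
∂f/∂v = 12(v - 4)(v - 3)(v + 2); at v=-3 this is -504, so v increases.
u converges to its nearest critical value 0 (a local min of the u-part); v converges to -2. The iterate converges to (0, -2).

(0, -2)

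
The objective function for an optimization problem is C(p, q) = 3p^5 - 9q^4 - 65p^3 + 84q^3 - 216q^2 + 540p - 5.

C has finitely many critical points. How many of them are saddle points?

6

C separates as a function of p plus a function of q, so ∇C=0 decouples.
∂C/∂p = 15(p - 3)(p - 2)(p + 2)(p + 3) = 0 at p ∈ {-3, -2, 2, 3}; ∂C/∂q = -36q(q - 4)(q - 3) = 0 at q ∈ {0, 3, 4}.
The Hessian is diagonal: diag(C_pp, C_qq). Second derivatives: C_pp(-3)=-450, C_pp(-2)=300, C_pp(2)=-300, C_pp(3)=450; C_qq(0)=-432, C_qq(3)=108, C_qq(4)=-144.
Saddle points occur where the two diagonal entries have opposite signs: (-3, 3), (-2, 0), (-2, 4), (2, 3), (3, 0), (3, 4). Count: 6.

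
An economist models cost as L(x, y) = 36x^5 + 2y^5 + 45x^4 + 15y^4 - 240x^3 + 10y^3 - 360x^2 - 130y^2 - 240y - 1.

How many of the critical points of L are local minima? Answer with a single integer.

4

L separates as a function of x plus a function of y, so ∇L=0 decouples.
∂L/∂x = 180x(x - 2)(x + 1)(x + 2) = 0 at x ∈ {-2, -1, 0, 2}; ∂L/∂y = 10(y - 2)(y + 1)(y + 3)(y + 4) = 0 at y ∈ {-4, -3, -1, 2}.
The Hessian is diagonal: diag(L_xx, L_yy). Second derivatives: L_xx(-2)=-1440, L_xx(-1)=540, L_xx(0)=-720, L_xx(2)=4320; L_yy(-4)=-180, L_yy(-3)=100, L_yy(-1)=-180, L_yy(2)=900.
Local minima occur where both diagonal entries positive: (-1, -3), (-1, 2), (2, -3), (2, 2). Count: 4.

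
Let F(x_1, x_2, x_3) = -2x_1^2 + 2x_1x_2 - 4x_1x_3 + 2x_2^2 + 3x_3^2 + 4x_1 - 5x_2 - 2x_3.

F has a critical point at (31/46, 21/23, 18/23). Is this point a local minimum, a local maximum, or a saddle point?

The Hessian is constant: H = [[-4, 2, -4], [2, 4, 0], [-4, 0, 6]].
Leading principal minors: Δ₁ = -4, Δ₂ = -20, Δ₃ = -184.
The minors fit neither the all-positive nor the alternating-sign pattern, so H is indefinite: a saddle point.

saddle point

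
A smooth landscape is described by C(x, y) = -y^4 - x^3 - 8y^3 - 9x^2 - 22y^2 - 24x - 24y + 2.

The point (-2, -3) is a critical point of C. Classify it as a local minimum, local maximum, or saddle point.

The mixed partial ∂²C/∂x∂y is 0, so the Hessian at any point is diag(C_xx, C_yy) = diag(-6(x + 3), -4(3y^2 + 12y + 11)).
At (-2, -3): H = diag(-6, -8).
Both eigenvalues are negative, so H is negative definite: a local maximum.

local maximum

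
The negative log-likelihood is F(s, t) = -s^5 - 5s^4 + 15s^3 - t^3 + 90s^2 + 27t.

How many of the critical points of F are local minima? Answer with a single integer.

F separates as a function of s plus a function of t, so ∇F=0 decouples.
∂F/∂s = -5s(s - 3)(s + 3)(s + 4) = 0 at s ∈ {-4, -3, 0, 3}; ∂F/∂t = -3(t - 3)(t + 3) = 0 at t ∈ {-3, 3}.
The Hessian is diagonal: diag(F_ss, F_tt). Second derivatives: F_ss(-4)=140, F_ss(-3)=-90, F_ss(0)=180, F_ss(3)=-630; F_tt(-3)=18, F_tt(3)=-18.
Local minima occur where both diagonal entries positive: (-4, -3), (0, -3). Count: 2.

2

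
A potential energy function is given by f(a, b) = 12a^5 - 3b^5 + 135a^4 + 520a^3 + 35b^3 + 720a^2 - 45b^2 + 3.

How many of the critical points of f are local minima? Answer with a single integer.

f separates as a function of a plus a function of b, so ∇f=0 decouples.
∂f/∂a = 60a(a + 2)(a + 3)(a + 4) = 0 at a ∈ {-4, -3, -2, 0}; ∂f/∂b = -15b(b - 2)(b - 1)(b + 3) = 0 at b ∈ {-3, 0, 1, 2}.
The Hessian is diagonal: diag(f_aa, f_bb). Second derivatives: f_aa(-4)=-480, f_aa(-3)=180, f_aa(-2)=-240, f_aa(0)=1440; f_bb(-3)=900, f_bb(0)=-90, f_bb(1)=60, f_bb(2)=-150.
Local minima occur where both diagonal entries positive: (-3, -3), (-3, 1), (0, -3), (0, 1). Count: 4.

4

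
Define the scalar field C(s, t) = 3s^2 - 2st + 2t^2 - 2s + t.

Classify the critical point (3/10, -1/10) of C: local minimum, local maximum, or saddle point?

The Hessian of C is constant: H = [[6, -2], [-2, 4]].
det(H) = 6·4 − (-2)² = 20.
det(H) > 0 and tr(H) = 10 > 0, so H is positive definite and the point is a local minimum.

local minimum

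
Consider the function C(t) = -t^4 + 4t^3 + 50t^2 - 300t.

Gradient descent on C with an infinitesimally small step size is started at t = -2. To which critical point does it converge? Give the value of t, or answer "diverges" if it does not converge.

3

C'(t) = -4(t - 5)(t - 3)(t + 5), so C'(-2) = -420.
Gradient descent moves in the -C' direction, i.e. t is increasing.
The nearest critical point in that direction is t = 3, where C'' = 64 > 0 (a local minimum). The iterate converges there.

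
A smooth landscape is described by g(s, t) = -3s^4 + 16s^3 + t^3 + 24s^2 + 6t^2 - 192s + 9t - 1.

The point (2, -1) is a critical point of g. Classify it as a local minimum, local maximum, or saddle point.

local minimum

The mixed partial ∂²g/∂s∂t is 0, so the Hessian at any point is diag(g_ss, g_tt) = diag(12(-3s^2 + 8s + 4), 6(t + 2)).
At (2, -1): H = diag(96, 6).
Both eigenvalues are positive, so H is positive definite: a local minimum.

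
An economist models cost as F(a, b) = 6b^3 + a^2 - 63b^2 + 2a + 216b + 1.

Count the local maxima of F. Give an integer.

F separates as a function of a plus a function of b, so ∇F=0 decouples.
∂F/∂a = 2(a + 1) = 0 at a ∈ {-1}; ∂F/∂b = 18(b - 4)(b - 3) = 0 at b ∈ {3, 4}.
The Hessian is diagonal: diag(F_aa, F_bb). Second derivatives: F_aa(-1)=2; F_bb(3)=-18, F_bb(4)=18.
Local maxima occur where both diagonal entries negative: none. Count: 0.

0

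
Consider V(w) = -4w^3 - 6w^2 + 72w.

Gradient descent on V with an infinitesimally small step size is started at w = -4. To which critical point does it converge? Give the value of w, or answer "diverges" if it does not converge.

V'(w) = -12(w - 2)(w + 3), so V'(-4) = -72.
Gradient descent moves in the -V' direction, i.e. w is increasing.
The nearest critical point in that direction is w = -3, where V'' = 60 > 0 (a local minimum). The iterate converges there.

-3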